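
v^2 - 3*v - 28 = (v - 7)*(v + 4)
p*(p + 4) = p^2 + 4*p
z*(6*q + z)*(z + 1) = 6*q*z^2 + 6*q*z + z^3 + z^2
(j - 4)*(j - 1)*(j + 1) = j^3 - 4*j^2 - j + 4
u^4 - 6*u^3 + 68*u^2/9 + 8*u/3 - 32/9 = (u - 4)*(u - 2)*(u - 2/3)*(u + 2/3)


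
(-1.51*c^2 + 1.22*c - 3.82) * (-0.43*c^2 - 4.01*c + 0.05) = 0.6493*c^4 + 5.5305*c^3 - 3.3251*c^2 + 15.3792*c - 0.191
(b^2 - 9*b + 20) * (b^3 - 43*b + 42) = b^5 - 9*b^4 - 23*b^3 + 429*b^2 - 1238*b + 840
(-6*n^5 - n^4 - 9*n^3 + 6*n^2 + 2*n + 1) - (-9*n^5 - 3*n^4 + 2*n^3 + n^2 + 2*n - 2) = 3*n^5 + 2*n^4 - 11*n^3 + 5*n^2 + 3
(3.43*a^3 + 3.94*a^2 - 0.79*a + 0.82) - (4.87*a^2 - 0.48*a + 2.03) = 3.43*a^3 - 0.93*a^2 - 0.31*a - 1.21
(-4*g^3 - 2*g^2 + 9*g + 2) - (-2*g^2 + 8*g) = -4*g^3 + g + 2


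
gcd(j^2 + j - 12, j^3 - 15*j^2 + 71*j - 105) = j - 3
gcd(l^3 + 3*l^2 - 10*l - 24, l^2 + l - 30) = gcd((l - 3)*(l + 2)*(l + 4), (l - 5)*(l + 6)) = 1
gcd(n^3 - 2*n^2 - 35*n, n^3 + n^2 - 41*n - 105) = n^2 - 2*n - 35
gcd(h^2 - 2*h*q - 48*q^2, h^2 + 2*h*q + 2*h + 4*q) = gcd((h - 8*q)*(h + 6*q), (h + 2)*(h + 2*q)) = 1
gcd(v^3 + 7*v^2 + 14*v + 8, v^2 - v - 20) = v + 4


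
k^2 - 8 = (k - 2*sqrt(2))*(k + 2*sqrt(2))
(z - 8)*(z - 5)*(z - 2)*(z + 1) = z^4 - 14*z^3 + 51*z^2 - 14*z - 80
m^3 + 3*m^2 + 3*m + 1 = (m + 1)^3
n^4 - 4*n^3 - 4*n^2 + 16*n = n*(n - 4)*(n - 2)*(n + 2)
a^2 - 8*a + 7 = (a - 7)*(a - 1)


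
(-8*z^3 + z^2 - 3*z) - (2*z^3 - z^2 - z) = -10*z^3 + 2*z^2 - 2*z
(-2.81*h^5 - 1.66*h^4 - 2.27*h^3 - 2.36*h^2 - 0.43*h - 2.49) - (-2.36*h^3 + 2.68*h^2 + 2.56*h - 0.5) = -2.81*h^5 - 1.66*h^4 + 0.0899999999999999*h^3 - 5.04*h^2 - 2.99*h - 1.99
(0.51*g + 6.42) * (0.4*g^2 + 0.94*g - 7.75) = 0.204*g^3 + 3.0474*g^2 + 2.0823*g - 49.755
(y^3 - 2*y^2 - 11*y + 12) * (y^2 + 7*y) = y^5 + 5*y^4 - 25*y^3 - 65*y^2 + 84*y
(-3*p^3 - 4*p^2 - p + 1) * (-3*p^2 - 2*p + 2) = 9*p^5 + 18*p^4 + 5*p^3 - 9*p^2 - 4*p + 2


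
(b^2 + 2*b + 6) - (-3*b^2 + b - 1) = 4*b^2 + b + 7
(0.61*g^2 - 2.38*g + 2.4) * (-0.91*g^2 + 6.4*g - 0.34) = -0.5551*g^4 + 6.0698*g^3 - 17.6234*g^2 + 16.1692*g - 0.816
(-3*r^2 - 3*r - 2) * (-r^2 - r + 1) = 3*r^4 + 6*r^3 + 2*r^2 - r - 2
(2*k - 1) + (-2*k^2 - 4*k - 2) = -2*k^2 - 2*k - 3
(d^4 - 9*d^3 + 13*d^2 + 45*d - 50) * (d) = d^5 - 9*d^4 + 13*d^3 + 45*d^2 - 50*d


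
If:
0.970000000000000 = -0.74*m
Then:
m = -1.31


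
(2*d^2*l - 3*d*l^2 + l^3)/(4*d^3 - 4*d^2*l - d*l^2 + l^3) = l/(2*d + l)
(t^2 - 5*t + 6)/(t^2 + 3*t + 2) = (t^2 - 5*t + 6)/(t^2 + 3*t + 2)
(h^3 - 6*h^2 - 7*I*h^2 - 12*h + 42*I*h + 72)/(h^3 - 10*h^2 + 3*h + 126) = (h^2 - 7*I*h - 12)/(h^2 - 4*h - 21)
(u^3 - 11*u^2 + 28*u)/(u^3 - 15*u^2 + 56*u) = (u - 4)/(u - 8)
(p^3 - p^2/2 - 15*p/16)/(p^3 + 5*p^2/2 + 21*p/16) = (4*p - 5)/(4*p + 7)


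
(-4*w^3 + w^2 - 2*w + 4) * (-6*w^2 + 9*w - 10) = 24*w^5 - 42*w^4 + 61*w^3 - 52*w^2 + 56*w - 40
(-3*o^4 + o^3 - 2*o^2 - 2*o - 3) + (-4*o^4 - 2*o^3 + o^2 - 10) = -7*o^4 - o^3 - o^2 - 2*o - 13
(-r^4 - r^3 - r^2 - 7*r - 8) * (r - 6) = -r^5 + 5*r^4 + 5*r^3 - r^2 + 34*r + 48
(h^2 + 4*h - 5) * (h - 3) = h^3 + h^2 - 17*h + 15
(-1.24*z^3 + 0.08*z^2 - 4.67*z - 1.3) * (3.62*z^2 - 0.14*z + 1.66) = -4.4888*z^5 + 0.4632*z^4 - 18.975*z^3 - 3.9194*z^2 - 7.5702*z - 2.158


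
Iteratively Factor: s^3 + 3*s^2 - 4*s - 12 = (s - 2)*(s^2 + 5*s + 6) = (s - 2)*(s + 3)*(s + 2)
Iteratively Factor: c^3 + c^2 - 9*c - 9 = (c + 3)*(c^2 - 2*c - 3) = (c - 3)*(c + 3)*(c + 1)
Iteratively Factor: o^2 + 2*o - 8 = (o - 2)*(o + 4)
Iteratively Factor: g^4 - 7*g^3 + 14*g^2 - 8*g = (g - 1)*(g^3 - 6*g^2 + 8*g) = (g - 2)*(g - 1)*(g^2 - 4*g) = g*(g - 2)*(g - 1)*(g - 4)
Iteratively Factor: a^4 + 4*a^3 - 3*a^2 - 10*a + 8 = (a + 2)*(a^3 + 2*a^2 - 7*a + 4) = (a + 2)*(a + 4)*(a^2 - 2*a + 1) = (a - 1)*(a + 2)*(a + 4)*(a - 1)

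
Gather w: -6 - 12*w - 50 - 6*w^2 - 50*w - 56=-6*w^2 - 62*w - 112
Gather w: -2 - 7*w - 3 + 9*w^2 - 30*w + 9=9*w^2 - 37*w + 4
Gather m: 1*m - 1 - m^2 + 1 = -m^2 + m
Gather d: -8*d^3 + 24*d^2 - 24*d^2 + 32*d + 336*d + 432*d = -8*d^3 + 800*d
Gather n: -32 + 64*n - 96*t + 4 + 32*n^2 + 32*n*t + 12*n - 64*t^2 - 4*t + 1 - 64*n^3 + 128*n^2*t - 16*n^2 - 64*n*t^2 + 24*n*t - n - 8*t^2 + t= -64*n^3 + n^2*(128*t + 16) + n*(-64*t^2 + 56*t + 75) - 72*t^2 - 99*t - 27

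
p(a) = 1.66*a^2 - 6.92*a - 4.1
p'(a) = 3.32*a - 6.92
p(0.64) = -7.85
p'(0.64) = -4.80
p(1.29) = -10.26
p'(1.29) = -2.64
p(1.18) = -9.95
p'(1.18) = -3.00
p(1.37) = -10.46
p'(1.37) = -2.37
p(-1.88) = 14.78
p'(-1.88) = -13.16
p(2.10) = -11.31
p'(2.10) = 0.05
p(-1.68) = 12.21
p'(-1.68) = -12.50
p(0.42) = -6.71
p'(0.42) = -5.53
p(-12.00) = 317.98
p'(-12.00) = -46.76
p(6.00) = 14.14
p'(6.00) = 13.00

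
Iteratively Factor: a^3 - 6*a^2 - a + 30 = (a - 5)*(a^2 - a - 6) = (a - 5)*(a - 3)*(a + 2)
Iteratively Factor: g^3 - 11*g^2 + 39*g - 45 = (g - 3)*(g^2 - 8*g + 15) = (g - 5)*(g - 3)*(g - 3)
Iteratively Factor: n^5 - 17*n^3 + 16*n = (n - 4)*(n^4 + 4*n^3 - n^2 - 4*n) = (n - 4)*(n + 1)*(n^3 + 3*n^2 - 4*n) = (n - 4)*(n + 1)*(n + 4)*(n^2 - n) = n*(n - 4)*(n + 1)*(n + 4)*(n - 1)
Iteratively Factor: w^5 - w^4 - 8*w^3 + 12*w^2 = (w + 3)*(w^4 - 4*w^3 + 4*w^2) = w*(w + 3)*(w^3 - 4*w^2 + 4*w) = w*(w - 2)*(w + 3)*(w^2 - 2*w) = w*(w - 2)^2*(w + 3)*(w)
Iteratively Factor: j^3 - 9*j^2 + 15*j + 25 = (j - 5)*(j^2 - 4*j - 5) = (j - 5)^2*(j + 1)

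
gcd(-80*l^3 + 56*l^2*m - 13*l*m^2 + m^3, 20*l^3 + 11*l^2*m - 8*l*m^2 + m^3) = 20*l^2 - 9*l*m + m^2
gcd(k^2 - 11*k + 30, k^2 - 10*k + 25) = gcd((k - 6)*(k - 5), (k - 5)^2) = k - 5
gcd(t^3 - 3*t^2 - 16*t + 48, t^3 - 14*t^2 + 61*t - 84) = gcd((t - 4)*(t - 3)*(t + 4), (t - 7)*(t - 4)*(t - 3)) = t^2 - 7*t + 12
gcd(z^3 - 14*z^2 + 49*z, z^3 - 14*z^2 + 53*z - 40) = 1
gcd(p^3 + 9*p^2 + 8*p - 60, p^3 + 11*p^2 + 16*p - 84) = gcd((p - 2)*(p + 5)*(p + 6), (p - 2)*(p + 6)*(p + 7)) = p^2 + 4*p - 12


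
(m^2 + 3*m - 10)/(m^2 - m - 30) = (m - 2)/(m - 6)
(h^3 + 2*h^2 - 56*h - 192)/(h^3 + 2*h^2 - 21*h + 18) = (h^2 - 4*h - 32)/(h^2 - 4*h + 3)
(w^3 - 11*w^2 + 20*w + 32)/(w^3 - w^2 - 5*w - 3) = (w^2 - 12*w + 32)/(w^2 - 2*w - 3)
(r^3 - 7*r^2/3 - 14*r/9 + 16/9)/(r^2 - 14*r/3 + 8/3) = (3*r^2 - 5*r - 8)/(3*(r - 4))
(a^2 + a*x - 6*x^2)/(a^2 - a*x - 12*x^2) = (-a + 2*x)/(-a + 4*x)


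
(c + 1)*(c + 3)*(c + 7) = c^3 + 11*c^2 + 31*c + 21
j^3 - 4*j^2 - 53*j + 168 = (j - 8)*(j - 3)*(j + 7)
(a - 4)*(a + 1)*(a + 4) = a^3 + a^2 - 16*a - 16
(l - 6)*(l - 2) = l^2 - 8*l + 12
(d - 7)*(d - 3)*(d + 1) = d^3 - 9*d^2 + 11*d + 21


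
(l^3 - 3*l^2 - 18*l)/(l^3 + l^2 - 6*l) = (l - 6)/(l - 2)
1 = 1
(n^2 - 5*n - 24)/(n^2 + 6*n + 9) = (n - 8)/(n + 3)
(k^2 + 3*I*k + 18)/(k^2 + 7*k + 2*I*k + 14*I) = (k^2 + 3*I*k + 18)/(k^2 + k*(7 + 2*I) + 14*I)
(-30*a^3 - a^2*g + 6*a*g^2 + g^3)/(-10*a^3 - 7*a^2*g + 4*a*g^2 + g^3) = (3*a + g)/(a + g)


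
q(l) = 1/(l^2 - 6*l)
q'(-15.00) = 0.00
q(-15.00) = 0.00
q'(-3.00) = 0.02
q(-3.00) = 0.04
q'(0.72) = 0.32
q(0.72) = -0.26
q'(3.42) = -0.01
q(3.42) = -0.11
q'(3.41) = -0.01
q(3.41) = -0.11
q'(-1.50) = 0.07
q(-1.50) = 0.09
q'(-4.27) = 0.01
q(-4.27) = 0.02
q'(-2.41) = 0.03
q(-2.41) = 0.05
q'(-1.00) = 0.16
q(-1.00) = 0.14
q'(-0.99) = 0.17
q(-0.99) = 0.14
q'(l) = (6 - 2*l)/(l^2 - 6*l)^2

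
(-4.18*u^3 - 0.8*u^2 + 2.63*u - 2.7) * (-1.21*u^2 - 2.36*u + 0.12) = 5.0578*u^5 + 10.8328*u^4 - 1.7959*u^3 - 3.0358*u^2 + 6.6876*u - 0.324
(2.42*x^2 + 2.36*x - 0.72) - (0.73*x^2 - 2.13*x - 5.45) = 1.69*x^2 + 4.49*x + 4.73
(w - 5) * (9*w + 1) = 9*w^2 - 44*w - 5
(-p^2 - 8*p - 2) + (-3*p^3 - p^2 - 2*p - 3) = -3*p^3 - 2*p^2 - 10*p - 5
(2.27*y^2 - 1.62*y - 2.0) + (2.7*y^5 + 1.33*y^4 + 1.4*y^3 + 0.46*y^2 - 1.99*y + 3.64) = 2.7*y^5 + 1.33*y^4 + 1.4*y^3 + 2.73*y^2 - 3.61*y + 1.64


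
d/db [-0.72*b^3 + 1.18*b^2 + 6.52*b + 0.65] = -2.16*b^2 + 2.36*b + 6.52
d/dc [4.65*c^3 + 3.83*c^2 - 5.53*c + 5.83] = 13.95*c^2 + 7.66*c - 5.53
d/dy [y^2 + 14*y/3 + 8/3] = 2*y + 14/3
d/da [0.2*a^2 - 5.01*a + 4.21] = 0.4*a - 5.01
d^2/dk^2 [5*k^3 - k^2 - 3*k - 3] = 30*k - 2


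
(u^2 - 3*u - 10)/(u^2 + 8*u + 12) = (u - 5)/(u + 6)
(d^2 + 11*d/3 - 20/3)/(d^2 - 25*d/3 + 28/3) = (d + 5)/(d - 7)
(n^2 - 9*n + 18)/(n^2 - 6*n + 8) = (n^2 - 9*n + 18)/(n^2 - 6*n + 8)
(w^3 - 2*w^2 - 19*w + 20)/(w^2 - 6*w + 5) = w + 4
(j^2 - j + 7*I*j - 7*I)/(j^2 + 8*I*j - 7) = (j - 1)/(j + I)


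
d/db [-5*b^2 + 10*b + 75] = 10 - 10*b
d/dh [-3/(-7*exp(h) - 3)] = -21*exp(h)/(7*exp(h) + 3)^2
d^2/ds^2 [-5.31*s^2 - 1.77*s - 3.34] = -10.6200000000000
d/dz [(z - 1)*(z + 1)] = 2*z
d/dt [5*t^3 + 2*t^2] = t*(15*t + 4)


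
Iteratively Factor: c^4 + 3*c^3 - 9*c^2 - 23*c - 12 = (c + 4)*(c^3 - c^2 - 5*c - 3) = (c - 3)*(c + 4)*(c^2 + 2*c + 1) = (c - 3)*(c + 1)*(c + 4)*(c + 1)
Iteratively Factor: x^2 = (x)*(x)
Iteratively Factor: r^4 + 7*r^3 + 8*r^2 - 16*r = (r)*(r^3 + 7*r^2 + 8*r - 16) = r*(r - 1)*(r^2 + 8*r + 16) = r*(r - 1)*(r + 4)*(r + 4)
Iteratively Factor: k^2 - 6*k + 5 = (k - 1)*(k - 5)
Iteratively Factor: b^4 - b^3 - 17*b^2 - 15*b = (b + 1)*(b^3 - 2*b^2 - 15*b) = (b + 1)*(b + 3)*(b^2 - 5*b) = b*(b + 1)*(b + 3)*(b - 5)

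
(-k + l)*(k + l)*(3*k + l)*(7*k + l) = -21*k^4 - 10*k^3*l + 20*k^2*l^2 + 10*k*l^3 + l^4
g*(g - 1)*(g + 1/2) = g^3 - g^2/2 - g/2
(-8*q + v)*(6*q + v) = -48*q^2 - 2*q*v + v^2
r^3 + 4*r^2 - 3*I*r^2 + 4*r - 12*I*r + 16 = (r + 4)*(r - 4*I)*(r + I)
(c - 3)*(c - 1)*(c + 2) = c^3 - 2*c^2 - 5*c + 6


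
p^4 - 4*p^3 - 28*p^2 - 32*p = p*(p - 8)*(p + 2)^2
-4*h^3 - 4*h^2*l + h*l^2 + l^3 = (-2*h + l)*(h + l)*(2*h + l)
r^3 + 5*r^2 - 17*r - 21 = (r - 3)*(r + 1)*(r + 7)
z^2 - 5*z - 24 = (z - 8)*(z + 3)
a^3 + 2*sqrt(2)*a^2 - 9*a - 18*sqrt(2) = (a - 3)*(a + 3)*(a + 2*sqrt(2))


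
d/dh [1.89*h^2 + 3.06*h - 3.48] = 3.78*h + 3.06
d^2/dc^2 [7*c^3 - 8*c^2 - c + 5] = 42*c - 16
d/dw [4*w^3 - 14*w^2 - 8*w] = 12*w^2 - 28*w - 8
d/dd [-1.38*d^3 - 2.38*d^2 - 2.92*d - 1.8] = -4.14*d^2 - 4.76*d - 2.92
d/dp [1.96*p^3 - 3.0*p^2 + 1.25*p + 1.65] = 5.88*p^2 - 6.0*p + 1.25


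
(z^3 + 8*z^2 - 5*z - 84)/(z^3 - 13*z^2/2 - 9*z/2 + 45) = 2*(z^2 + 11*z + 28)/(2*z^2 - 7*z - 30)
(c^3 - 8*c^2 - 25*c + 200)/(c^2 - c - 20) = (c^2 - 3*c - 40)/(c + 4)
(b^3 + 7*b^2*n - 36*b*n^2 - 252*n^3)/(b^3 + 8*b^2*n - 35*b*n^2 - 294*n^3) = (b + 6*n)/(b + 7*n)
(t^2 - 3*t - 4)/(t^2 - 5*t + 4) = (t + 1)/(t - 1)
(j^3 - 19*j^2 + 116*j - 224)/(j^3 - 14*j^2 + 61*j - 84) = (j - 8)/(j - 3)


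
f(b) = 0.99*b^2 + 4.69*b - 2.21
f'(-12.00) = -19.07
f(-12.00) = 84.07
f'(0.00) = 4.69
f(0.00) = -2.21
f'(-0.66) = 3.38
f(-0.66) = -4.87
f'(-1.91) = 0.91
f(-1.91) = -7.56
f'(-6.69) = -8.56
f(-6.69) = 10.72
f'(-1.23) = 2.25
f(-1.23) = -6.48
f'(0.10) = 4.89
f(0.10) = -1.73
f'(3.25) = 11.12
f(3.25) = 23.49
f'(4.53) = 13.66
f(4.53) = 39.35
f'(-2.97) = -1.19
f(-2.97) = -7.41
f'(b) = 1.98*b + 4.69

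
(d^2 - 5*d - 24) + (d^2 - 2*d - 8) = 2*d^2 - 7*d - 32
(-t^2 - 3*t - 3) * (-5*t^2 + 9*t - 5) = 5*t^4 + 6*t^3 - 7*t^2 - 12*t + 15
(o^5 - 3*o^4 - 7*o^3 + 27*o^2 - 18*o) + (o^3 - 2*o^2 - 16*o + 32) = o^5 - 3*o^4 - 6*o^3 + 25*o^2 - 34*o + 32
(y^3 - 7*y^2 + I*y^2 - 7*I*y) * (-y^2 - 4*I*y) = -y^5 + 7*y^4 - 5*I*y^4 + 4*y^3 + 35*I*y^3 - 28*y^2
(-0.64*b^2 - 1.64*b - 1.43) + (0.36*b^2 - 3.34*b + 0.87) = -0.28*b^2 - 4.98*b - 0.56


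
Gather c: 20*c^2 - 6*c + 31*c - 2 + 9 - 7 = 20*c^2 + 25*c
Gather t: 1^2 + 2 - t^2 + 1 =4 - t^2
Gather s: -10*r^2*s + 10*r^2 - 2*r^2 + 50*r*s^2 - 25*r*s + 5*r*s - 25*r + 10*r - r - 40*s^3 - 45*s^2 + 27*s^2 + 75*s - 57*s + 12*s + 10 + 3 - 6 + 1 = 8*r^2 - 16*r - 40*s^3 + s^2*(50*r - 18) + s*(-10*r^2 - 20*r + 30) + 8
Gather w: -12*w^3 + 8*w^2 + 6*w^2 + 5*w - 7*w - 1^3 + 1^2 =-12*w^3 + 14*w^2 - 2*w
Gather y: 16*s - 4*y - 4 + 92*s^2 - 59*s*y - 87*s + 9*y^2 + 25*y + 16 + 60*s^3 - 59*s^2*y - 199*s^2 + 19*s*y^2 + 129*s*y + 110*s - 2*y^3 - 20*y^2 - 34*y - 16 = 60*s^3 - 107*s^2 + 39*s - 2*y^3 + y^2*(19*s - 11) + y*(-59*s^2 + 70*s - 13) - 4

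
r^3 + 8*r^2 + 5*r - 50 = (r - 2)*(r + 5)^2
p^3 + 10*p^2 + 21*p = p*(p + 3)*(p + 7)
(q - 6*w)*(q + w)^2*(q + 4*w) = q^4 - 27*q^2*w^2 - 50*q*w^3 - 24*w^4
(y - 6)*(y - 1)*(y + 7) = y^3 - 43*y + 42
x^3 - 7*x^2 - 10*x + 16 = (x - 8)*(x - 1)*(x + 2)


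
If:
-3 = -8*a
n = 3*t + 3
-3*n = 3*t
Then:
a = 3/8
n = 3/4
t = -3/4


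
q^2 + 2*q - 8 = (q - 2)*(q + 4)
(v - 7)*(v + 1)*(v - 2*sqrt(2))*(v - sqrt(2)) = v^4 - 6*v^3 - 3*sqrt(2)*v^3 - 3*v^2 + 18*sqrt(2)*v^2 - 24*v + 21*sqrt(2)*v - 28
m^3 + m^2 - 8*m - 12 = (m - 3)*(m + 2)^2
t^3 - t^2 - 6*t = t*(t - 3)*(t + 2)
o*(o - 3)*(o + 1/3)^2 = o^4 - 7*o^3/3 - 17*o^2/9 - o/3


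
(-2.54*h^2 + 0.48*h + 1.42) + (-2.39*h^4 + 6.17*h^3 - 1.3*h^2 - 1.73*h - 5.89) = -2.39*h^4 + 6.17*h^3 - 3.84*h^2 - 1.25*h - 4.47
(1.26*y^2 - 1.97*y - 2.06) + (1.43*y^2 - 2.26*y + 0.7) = 2.69*y^2 - 4.23*y - 1.36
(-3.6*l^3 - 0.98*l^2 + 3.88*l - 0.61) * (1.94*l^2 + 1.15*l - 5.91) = -6.984*l^5 - 6.0412*l^4 + 27.6762*l^3 + 9.0704*l^2 - 23.6323*l + 3.6051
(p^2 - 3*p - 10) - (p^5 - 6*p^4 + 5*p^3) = -p^5 + 6*p^4 - 5*p^3 + p^2 - 3*p - 10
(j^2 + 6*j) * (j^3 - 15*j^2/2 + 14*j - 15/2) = j^5 - 3*j^4/2 - 31*j^3 + 153*j^2/2 - 45*j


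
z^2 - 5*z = z*(z - 5)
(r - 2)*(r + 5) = r^2 + 3*r - 10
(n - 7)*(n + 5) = n^2 - 2*n - 35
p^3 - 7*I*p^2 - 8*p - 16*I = (p - 4*I)^2*(p + I)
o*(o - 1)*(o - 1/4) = o^3 - 5*o^2/4 + o/4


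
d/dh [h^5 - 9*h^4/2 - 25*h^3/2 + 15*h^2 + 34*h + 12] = 5*h^4 - 18*h^3 - 75*h^2/2 + 30*h + 34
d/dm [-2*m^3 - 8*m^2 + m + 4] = -6*m^2 - 16*m + 1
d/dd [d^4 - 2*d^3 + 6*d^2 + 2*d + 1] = 4*d^3 - 6*d^2 + 12*d + 2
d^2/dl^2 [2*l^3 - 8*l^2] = 12*l - 16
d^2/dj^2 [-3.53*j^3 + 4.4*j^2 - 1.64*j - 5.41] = 8.8 - 21.18*j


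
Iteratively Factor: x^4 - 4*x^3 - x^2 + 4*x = (x - 4)*(x^3 - x) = (x - 4)*(x - 1)*(x^2 + x) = x*(x - 4)*(x - 1)*(x + 1)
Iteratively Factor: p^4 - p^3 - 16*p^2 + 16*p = (p + 4)*(p^3 - 5*p^2 + 4*p) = p*(p + 4)*(p^2 - 5*p + 4) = p*(p - 4)*(p + 4)*(p - 1)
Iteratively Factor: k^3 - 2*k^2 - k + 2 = (k - 1)*(k^2 - k - 2) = (k - 2)*(k - 1)*(k + 1)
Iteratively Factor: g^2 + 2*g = (g)*(g + 2)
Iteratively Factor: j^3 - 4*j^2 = (j)*(j^2 - 4*j) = j*(j - 4)*(j)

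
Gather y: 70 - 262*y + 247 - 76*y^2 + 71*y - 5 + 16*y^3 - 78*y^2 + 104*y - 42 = 16*y^3 - 154*y^2 - 87*y + 270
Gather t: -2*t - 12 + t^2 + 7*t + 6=t^2 + 5*t - 6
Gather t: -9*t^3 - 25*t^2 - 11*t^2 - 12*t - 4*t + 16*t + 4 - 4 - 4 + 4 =-9*t^3 - 36*t^2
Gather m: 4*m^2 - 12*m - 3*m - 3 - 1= 4*m^2 - 15*m - 4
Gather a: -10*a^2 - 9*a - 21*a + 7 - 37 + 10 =-10*a^2 - 30*a - 20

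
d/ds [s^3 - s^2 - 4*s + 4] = 3*s^2 - 2*s - 4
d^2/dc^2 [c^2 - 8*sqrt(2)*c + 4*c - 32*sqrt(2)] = 2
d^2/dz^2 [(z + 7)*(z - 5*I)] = 2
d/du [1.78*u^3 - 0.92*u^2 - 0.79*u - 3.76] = 5.34*u^2 - 1.84*u - 0.79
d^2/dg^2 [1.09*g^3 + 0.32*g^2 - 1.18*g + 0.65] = 6.54*g + 0.64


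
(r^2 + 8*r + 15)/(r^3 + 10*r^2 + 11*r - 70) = (r + 3)/(r^2 + 5*r - 14)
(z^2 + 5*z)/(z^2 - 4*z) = (z + 5)/(z - 4)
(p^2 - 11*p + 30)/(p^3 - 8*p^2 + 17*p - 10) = (p - 6)/(p^2 - 3*p + 2)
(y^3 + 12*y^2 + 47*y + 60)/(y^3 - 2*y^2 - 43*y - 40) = (y^2 + 7*y + 12)/(y^2 - 7*y - 8)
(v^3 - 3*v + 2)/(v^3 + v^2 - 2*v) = (v - 1)/v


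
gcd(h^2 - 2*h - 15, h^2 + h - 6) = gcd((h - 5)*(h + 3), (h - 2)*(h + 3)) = h + 3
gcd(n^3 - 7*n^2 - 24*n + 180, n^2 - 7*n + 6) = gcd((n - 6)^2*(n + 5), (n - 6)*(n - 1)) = n - 6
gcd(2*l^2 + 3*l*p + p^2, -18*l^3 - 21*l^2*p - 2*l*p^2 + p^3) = l + p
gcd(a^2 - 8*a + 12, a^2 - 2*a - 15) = 1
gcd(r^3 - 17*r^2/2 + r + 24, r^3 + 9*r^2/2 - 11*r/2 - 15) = r^2 - r/2 - 3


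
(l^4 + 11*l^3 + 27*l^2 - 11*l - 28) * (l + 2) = l^5 + 13*l^4 + 49*l^3 + 43*l^2 - 50*l - 56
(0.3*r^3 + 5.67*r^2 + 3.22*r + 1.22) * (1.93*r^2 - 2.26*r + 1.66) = 0.579*r^5 + 10.2651*r^4 - 6.1016*r^3 + 4.4896*r^2 + 2.588*r + 2.0252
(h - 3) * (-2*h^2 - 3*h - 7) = -2*h^3 + 3*h^2 + 2*h + 21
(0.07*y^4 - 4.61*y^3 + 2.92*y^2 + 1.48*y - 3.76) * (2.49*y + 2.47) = 0.1743*y^5 - 11.306*y^4 - 4.1159*y^3 + 10.8976*y^2 - 5.7068*y - 9.2872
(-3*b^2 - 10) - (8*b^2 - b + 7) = -11*b^2 + b - 17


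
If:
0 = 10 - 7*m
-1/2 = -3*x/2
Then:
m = 10/7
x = 1/3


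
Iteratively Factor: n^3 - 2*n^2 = (n)*(n^2 - 2*n) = n^2*(n - 2)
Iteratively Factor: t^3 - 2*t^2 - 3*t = (t)*(t^2 - 2*t - 3) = t*(t - 3)*(t + 1)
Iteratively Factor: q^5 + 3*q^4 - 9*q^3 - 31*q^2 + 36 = (q - 3)*(q^4 + 6*q^3 + 9*q^2 - 4*q - 12) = (q - 3)*(q + 2)*(q^3 + 4*q^2 + q - 6) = (q - 3)*(q + 2)*(q + 3)*(q^2 + q - 2) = (q - 3)*(q - 1)*(q + 2)*(q + 3)*(q + 2)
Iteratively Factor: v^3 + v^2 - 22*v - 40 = (v + 4)*(v^2 - 3*v - 10) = (v - 5)*(v + 4)*(v + 2)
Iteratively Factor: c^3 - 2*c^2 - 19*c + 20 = (c - 1)*(c^2 - c - 20) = (c - 1)*(c + 4)*(c - 5)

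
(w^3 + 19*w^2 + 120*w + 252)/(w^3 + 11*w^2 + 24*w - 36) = (w + 7)/(w - 1)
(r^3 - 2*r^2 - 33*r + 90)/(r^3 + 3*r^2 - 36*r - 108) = (r^2 - 8*r + 15)/(r^2 - 3*r - 18)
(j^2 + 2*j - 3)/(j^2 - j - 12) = (j - 1)/(j - 4)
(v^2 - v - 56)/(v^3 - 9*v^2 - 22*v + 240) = (v + 7)/(v^2 - v - 30)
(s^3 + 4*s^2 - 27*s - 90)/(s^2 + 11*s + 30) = (s^2 - 2*s - 15)/(s + 5)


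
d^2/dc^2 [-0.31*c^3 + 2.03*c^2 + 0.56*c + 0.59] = 4.06 - 1.86*c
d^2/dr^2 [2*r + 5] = 0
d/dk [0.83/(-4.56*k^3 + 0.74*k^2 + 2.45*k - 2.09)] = (11.3544*k^2 - 1.2284*k - 2.0335)/(4.56*k^3 - 0.74*k^2 - 2.45*k + 2.09)^2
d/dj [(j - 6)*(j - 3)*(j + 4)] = 3*j^2 - 10*j - 18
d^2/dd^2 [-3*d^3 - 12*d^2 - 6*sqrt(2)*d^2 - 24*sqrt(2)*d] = -18*d - 24 - 12*sqrt(2)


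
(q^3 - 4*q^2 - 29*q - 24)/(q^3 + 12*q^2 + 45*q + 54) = (q^2 - 7*q - 8)/(q^2 + 9*q + 18)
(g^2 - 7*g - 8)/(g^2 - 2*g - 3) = (g - 8)/(g - 3)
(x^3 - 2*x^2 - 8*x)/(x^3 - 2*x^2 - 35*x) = (-x^2 + 2*x + 8)/(-x^2 + 2*x + 35)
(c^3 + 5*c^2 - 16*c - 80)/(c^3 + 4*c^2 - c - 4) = (c^2 + c - 20)/(c^2 - 1)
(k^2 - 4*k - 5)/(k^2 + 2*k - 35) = (k + 1)/(k + 7)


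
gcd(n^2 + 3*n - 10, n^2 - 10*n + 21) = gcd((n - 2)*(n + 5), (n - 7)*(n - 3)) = 1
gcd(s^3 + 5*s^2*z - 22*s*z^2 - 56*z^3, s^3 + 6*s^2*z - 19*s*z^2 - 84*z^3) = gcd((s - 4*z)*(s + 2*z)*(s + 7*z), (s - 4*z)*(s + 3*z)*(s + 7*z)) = -s^2 - 3*s*z + 28*z^2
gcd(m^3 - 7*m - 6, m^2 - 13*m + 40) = 1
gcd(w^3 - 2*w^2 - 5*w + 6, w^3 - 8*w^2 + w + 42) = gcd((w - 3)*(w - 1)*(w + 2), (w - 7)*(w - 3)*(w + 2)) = w^2 - w - 6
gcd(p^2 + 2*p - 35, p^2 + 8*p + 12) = 1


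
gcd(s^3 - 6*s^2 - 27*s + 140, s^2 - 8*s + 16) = s - 4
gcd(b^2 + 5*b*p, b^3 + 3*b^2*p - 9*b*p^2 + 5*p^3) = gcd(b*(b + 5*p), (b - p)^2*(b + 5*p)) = b + 5*p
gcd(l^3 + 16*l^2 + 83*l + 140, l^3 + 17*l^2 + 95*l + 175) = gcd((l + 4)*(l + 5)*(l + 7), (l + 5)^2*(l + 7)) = l^2 + 12*l + 35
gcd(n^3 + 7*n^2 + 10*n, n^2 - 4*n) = n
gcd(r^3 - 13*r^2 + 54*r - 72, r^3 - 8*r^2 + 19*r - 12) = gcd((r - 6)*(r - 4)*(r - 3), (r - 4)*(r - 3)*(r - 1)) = r^2 - 7*r + 12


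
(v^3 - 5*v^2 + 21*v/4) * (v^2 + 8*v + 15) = v^5 + 3*v^4 - 79*v^3/4 - 33*v^2 + 315*v/4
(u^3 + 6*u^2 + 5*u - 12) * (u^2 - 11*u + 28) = u^5 - 5*u^4 - 33*u^3 + 101*u^2 + 272*u - 336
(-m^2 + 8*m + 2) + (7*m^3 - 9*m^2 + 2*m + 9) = 7*m^3 - 10*m^2 + 10*m + 11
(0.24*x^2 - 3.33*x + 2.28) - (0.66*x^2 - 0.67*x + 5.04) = -0.42*x^2 - 2.66*x - 2.76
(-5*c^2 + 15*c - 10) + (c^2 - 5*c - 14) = -4*c^2 + 10*c - 24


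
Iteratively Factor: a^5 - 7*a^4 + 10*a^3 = (a)*(a^4 - 7*a^3 + 10*a^2) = a^2*(a^3 - 7*a^2 + 10*a) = a^3*(a^2 - 7*a + 10) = a^3*(a - 2)*(a - 5)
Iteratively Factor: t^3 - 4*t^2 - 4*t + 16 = (t - 4)*(t^2 - 4) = (t - 4)*(t + 2)*(t - 2)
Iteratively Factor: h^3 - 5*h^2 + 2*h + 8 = (h - 2)*(h^2 - 3*h - 4) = (h - 2)*(h + 1)*(h - 4)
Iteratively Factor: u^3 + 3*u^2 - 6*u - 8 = (u - 2)*(u^2 + 5*u + 4) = (u - 2)*(u + 1)*(u + 4)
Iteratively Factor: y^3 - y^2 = (y - 1)*(y^2) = y*(y - 1)*(y)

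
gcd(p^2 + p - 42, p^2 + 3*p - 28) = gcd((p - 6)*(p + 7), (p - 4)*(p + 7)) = p + 7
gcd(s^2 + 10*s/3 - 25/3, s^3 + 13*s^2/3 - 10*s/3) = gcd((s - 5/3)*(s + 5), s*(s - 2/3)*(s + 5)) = s + 5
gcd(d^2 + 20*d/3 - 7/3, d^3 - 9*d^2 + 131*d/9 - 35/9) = d - 1/3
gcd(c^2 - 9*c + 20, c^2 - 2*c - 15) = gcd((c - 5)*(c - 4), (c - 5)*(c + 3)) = c - 5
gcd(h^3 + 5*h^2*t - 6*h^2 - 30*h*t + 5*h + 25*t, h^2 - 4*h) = 1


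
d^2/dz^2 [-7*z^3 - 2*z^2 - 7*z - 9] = -42*z - 4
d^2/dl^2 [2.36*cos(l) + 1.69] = -2.36*cos(l)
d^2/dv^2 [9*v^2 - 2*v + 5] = 18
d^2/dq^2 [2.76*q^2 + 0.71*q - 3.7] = 5.52000000000000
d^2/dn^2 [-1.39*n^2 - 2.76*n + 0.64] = -2.78000000000000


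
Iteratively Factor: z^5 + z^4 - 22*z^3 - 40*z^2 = (z + 4)*(z^4 - 3*z^3 - 10*z^2) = z*(z + 4)*(z^3 - 3*z^2 - 10*z) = z*(z - 5)*(z + 4)*(z^2 + 2*z) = z*(z - 5)*(z + 2)*(z + 4)*(z)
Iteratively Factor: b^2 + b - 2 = (b + 2)*(b - 1)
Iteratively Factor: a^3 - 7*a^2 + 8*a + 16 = (a + 1)*(a^2 - 8*a + 16) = (a - 4)*(a + 1)*(a - 4)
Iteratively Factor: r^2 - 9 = (r - 3)*(r + 3)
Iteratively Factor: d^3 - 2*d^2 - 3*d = (d)*(d^2 - 2*d - 3) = d*(d + 1)*(d - 3)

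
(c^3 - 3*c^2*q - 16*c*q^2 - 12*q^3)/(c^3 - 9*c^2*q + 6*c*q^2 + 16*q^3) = (c^2 - 4*c*q - 12*q^2)/(c^2 - 10*c*q + 16*q^2)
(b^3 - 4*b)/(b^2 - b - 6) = b*(b - 2)/(b - 3)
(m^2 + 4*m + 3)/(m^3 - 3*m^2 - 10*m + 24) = (m + 1)/(m^2 - 6*m + 8)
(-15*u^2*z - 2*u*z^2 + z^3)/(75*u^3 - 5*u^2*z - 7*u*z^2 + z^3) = z/(-5*u + z)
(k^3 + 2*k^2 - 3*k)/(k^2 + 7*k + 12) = k*(k - 1)/(k + 4)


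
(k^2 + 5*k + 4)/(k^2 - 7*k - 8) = (k + 4)/(k - 8)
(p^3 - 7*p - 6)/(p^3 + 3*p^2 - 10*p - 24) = (p + 1)/(p + 4)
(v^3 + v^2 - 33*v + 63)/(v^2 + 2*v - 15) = (v^2 + 4*v - 21)/(v + 5)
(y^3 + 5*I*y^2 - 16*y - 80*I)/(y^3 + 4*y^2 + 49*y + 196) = (y^2 + y*(-4 + 5*I) - 20*I)/(y^2 + 49)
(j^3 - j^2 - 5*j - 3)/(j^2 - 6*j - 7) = (j^2 - 2*j - 3)/(j - 7)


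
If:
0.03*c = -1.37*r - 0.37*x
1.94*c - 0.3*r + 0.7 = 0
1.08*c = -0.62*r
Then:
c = -0.28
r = 0.50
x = -1.81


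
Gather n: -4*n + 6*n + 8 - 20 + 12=2*n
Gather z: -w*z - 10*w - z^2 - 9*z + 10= -10*w - z^2 + z*(-w - 9) + 10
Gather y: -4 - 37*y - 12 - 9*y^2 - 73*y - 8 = -9*y^2 - 110*y - 24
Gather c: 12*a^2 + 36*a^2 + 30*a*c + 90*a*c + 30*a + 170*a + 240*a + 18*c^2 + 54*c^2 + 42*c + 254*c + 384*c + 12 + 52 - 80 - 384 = 48*a^2 + 440*a + 72*c^2 + c*(120*a + 680) - 400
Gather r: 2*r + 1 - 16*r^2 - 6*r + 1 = -16*r^2 - 4*r + 2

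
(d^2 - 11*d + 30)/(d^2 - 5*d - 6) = (d - 5)/(d + 1)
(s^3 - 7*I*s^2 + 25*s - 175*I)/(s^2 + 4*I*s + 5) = (s^2 - 12*I*s - 35)/(s - I)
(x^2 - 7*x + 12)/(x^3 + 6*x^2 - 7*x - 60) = (x - 4)/(x^2 + 9*x + 20)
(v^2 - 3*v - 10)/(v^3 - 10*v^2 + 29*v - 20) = (v + 2)/(v^2 - 5*v + 4)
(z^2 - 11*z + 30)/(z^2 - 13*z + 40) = (z - 6)/(z - 8)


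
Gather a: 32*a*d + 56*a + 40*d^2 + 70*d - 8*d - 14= a*(32*d + 56) + 40*d^2 + 62*d - 14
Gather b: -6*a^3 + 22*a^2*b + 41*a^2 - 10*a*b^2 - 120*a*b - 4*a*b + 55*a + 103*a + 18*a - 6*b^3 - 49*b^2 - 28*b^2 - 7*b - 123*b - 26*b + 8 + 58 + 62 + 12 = -6*a^3 + 41*a^2 + 176*a - 6*b^3 + b^2*(-10*a - 77) + b*(22*a^2 - 124*a - 156) + 140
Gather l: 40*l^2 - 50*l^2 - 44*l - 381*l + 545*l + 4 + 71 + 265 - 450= -10*l^2 + 120*l - 110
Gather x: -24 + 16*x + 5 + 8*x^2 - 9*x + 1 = 8*x^2 + 7*x - 18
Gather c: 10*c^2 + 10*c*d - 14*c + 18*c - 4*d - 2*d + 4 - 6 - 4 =10*c^2 + c*(10*d + 4) - 6*d - 6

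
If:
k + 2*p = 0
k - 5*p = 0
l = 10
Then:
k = 0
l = 10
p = 0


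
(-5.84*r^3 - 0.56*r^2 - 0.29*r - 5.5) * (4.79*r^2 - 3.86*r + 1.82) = -27.9736*r^5 + 19.86*r^4 - 9.8563*r^3 - 26.2448*r^2 + 20.7022*r - 10.01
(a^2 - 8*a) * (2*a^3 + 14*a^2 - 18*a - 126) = 2*a^5 - 2*a^4 - 130*a^3 + 18*a^2 + 1008*a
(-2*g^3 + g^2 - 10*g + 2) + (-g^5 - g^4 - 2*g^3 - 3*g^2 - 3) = -g^5 - g^4 - 4*g^3 - 2*g^2 - 10*g - 1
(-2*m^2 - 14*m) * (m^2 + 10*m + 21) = -2*m^4 - 34*m^3 - 182*m^2 - 294*m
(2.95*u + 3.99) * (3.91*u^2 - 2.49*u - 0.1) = 11.5345*u^3 + 8.2554*u^2 - 10.2301*u - 0.399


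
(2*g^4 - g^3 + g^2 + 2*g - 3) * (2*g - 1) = 4*g^5 - 4*g^4 + 3*g^3 + 3*g^2 - 8*g + 3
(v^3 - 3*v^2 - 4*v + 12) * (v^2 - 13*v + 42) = v^5 - 16*v^4 + 77*v^3 - 62*v^2 - 324*v + 504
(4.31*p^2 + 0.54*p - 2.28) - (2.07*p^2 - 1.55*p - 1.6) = 2.24*p^2 + 2.09*p - 0.68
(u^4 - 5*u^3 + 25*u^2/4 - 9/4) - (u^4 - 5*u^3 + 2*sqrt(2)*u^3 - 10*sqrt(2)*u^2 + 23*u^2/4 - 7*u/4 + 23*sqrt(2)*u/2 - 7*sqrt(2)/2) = -2*sqrt(2)*u^3 + u^2/2 + 10*sqrt(2)*u^2 - 23*sqrt(2)*u/2 + 7*u/4 - 9/4 + 7*sqrt(2)/2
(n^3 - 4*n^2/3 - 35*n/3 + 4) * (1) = n^3 - 4*n^2/3 - 35*n/3 + 4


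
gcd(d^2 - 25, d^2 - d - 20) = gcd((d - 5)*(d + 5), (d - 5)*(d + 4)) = d - 5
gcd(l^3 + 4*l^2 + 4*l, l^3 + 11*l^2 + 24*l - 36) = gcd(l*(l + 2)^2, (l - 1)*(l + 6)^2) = 1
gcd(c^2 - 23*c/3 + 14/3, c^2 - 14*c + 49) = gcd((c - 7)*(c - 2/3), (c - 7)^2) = c - 7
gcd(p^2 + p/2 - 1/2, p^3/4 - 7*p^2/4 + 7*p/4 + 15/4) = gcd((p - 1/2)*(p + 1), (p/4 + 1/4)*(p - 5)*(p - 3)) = p + 1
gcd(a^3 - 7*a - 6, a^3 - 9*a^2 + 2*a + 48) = a^2 - a - 6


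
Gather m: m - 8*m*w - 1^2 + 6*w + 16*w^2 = m*(1 - 8*w) + 16*w^2 + 6*w - 1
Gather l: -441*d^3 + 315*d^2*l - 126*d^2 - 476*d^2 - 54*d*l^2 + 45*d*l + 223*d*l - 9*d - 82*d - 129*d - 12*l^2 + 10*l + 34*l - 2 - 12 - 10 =-441*d^3 - 602*d^2 - 220*d + l^2*(-54*d - 12) + l*(315*d^2 + 268*d + 44) - 24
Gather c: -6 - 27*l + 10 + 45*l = 18*l + 4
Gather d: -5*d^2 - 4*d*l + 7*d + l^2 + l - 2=-5*d^2 + d*(7 - 4*l) + l^2 + l - 2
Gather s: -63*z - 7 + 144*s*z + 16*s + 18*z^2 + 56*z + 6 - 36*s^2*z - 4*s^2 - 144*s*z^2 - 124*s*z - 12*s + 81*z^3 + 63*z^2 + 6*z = s^2*(-36*z - 4) + s*(-144*z^2 + 20*z + 4) + 81*z^3 + 81*z^2 - z - 1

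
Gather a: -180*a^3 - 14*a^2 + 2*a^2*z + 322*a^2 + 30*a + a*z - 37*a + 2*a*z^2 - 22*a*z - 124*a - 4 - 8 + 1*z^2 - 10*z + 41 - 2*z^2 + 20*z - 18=-180*a^3 + a^2*(2*z + 308) + a*(2*z^2 - 21*z - 131) - z^2 + 10*z + 11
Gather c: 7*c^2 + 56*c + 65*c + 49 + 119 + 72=7*c^2 + 121*c + 240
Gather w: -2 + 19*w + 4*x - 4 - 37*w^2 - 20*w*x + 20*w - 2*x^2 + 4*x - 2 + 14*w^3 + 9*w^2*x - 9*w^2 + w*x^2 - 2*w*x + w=14*w^3 + w^2*(9*x - 46) + w*(x^2 - 22*x + 40) - 2*x^2 + 8*x - 8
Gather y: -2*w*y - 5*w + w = -2*w*y - 4*w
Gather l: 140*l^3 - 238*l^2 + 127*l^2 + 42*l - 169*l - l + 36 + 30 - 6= 140*l^3 - 111*l^2 - 128*l + 60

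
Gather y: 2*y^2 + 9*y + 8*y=2*y^2 + 17*y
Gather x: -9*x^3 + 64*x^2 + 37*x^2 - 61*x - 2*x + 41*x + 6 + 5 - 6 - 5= -9*x^3 + 101*x^2 - 22*x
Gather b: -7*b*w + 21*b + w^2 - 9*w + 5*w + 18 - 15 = b*(21 - 7*w) + w^2 - 4*w + 3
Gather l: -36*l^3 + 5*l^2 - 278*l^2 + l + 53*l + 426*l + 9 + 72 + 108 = -36*l^3 - 273*l^2 + 480*l + 189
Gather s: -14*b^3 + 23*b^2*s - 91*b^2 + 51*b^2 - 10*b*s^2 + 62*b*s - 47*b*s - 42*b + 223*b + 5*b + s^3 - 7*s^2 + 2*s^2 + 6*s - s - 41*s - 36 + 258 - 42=-14*b^3 - 40*b^2 + 186*b + s^3 + s^2*(-10*b - 5) + s*(23*b^2 + 15*b - 36) + 180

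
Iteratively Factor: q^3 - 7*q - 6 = (q - 3)*(q^2 + 3*q + 2) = (q - 3)*(q + 2)*(q + 1)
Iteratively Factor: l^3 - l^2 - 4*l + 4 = (l - 2)*(l^2 + l - 2) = (l - 2)*(l - 1)*(l + 2)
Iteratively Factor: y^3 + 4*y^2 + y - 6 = (y + 2)*(y^2 + 2*y - 3) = (y - 1)*(y + 2)*(y + 3)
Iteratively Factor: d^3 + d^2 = (d + 1)*(d^2) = d*(d + 1)*(d)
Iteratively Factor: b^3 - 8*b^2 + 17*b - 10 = (b - 5)*(b^2 - 3*b + 2) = (b - 5)*(b - 1)*(b - 2)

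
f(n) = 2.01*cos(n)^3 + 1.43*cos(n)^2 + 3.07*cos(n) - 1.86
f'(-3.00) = 0.87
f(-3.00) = -5.45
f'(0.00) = 0.00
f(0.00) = 4.65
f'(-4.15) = -2.76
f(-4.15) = -3.40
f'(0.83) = -5.72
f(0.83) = 1.48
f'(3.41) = 1.57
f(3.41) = -5.29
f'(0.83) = -5.72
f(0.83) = 1.48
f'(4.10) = 2.80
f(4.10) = -3.53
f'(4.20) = 2.72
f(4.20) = -3.26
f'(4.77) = 3.25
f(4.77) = -1.68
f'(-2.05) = 2.69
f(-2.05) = -3.17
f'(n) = -6.03*sin(n)*cos(n)^2 - 2.86*sin(n)*cos(n) - 3.07*sin(n) = (6.03*sin(n)^2 - 2.86*cos(n) - 9.1)*sin(n)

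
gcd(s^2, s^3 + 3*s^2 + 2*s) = s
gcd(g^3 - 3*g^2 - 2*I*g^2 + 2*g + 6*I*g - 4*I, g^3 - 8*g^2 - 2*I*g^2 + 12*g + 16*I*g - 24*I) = g^2 + g*(-2 - 2*I) + 4*I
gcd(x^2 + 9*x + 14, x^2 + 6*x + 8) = x + 2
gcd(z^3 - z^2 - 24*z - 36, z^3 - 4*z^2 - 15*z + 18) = z^2 - 3*z - 18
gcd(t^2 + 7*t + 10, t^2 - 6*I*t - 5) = 1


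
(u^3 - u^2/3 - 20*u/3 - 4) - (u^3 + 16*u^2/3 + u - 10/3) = -17*u^2/3 - 23*u/3 - 2/3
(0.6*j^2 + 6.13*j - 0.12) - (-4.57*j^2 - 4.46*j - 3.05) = 5.17*j^2 + 10.59*j + 2.93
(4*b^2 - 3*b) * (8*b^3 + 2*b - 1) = 32*b^5 - 24*b^4 + 8*b^3 - 10*b^2 + 3*b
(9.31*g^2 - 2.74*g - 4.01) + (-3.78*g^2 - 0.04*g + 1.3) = 5.53*g^2 - 2.78*g - 2.71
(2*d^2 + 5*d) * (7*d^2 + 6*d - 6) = 14*d^4 + 47*d^3 + 18*d^2 - 30*d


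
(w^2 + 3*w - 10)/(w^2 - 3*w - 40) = (w - 2)/(w - 8)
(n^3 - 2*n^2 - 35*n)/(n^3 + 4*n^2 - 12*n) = (n^2 - 2*n - 35)/(n^2 + 4*n - 12)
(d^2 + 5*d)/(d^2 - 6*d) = (d + 5)/(d - 6)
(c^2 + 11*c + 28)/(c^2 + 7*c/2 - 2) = 2*(c + 7)/(2*c - 1)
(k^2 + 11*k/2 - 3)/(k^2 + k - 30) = (k - 1/2)/(k - 5)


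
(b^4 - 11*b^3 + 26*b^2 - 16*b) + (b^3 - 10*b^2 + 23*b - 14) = b^4 - 10*b^3 + 16*b^2 + 7*b - 14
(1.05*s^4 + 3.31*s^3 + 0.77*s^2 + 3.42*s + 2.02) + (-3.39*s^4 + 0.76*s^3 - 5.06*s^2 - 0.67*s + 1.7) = -2.34*s^4 + 4.07*s^3 - 4.29*s^2 + 2.75*s + 3.72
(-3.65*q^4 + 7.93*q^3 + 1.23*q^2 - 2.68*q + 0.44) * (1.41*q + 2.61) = -5.1465*q^5 + 1.6548*q^4 + 22.4316*q^3 - 0.5685*q^2 - 6.3744*q + 1.1484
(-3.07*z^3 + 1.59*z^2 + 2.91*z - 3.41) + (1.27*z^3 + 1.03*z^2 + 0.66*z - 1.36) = -1.8*z^3 + 2.62*z^2 + 3.57*z - 4.77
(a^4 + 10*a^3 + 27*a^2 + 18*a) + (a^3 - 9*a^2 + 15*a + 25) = a^4 + 11*a^3 + 18*a^2 + 33*a + 25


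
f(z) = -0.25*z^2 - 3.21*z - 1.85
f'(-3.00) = -1.71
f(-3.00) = 5.53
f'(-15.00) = 4.29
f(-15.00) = -9.95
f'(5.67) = -6.04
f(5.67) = -28.09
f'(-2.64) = -1.89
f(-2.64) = 4.88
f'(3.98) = -5.20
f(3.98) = -18.59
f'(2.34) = -4.38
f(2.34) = -10.73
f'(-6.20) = -0.11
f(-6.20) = 8.44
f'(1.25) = -3.84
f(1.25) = -6.25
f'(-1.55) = -2.44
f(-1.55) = 2.52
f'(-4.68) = -0.87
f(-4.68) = 7.70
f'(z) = -0.5*z - 3.21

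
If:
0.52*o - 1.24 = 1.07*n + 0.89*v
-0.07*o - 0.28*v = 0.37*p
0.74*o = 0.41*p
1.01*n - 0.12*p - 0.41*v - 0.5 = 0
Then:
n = 0.09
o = 0.47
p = 0.84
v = -1.23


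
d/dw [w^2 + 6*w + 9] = 2*w + 6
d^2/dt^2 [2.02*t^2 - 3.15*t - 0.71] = 4.04000000000000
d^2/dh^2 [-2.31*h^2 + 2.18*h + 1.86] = -4.62000000000000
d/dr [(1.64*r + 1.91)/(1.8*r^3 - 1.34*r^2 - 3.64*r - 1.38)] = (-5.904*r^3 - 8.1164*r^2 + 5.1188*r + 4.6892)/(3.24*r^6 - 4.824*r^5 - 11.3084*r^4 + 4.7872*r^3 + 16.948*r^2 + 10.0464*r + 1.9044)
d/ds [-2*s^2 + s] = 1 - 4*s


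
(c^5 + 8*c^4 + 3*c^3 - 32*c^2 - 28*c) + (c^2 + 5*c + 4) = c^5 + 8*c^4 + 3*c^3 - 31*c^2 - 23*c + 4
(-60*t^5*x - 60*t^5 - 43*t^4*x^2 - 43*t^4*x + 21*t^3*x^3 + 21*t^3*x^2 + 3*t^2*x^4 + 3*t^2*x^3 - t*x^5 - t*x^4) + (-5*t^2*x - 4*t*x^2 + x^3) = -60*t^5*x - 60*t^5 - 43*t^4*x^2 - 43*t^4*x + 21*t^3*x^3 + 21*t^3*x^2 + 3*t^2*x^4 + 3*t^2*x^3 - 5*t^2*x - t*x^5 - t*x^4 - 4*t*x^2 + x^3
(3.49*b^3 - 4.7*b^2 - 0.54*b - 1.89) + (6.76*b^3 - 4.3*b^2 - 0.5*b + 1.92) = 10.25*b^3 - 9.0*b^2 - 1.04*b + 0.03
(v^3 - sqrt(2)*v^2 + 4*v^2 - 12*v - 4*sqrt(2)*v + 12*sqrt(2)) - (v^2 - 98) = v^3 - sqrt(2)*v^2 + 3*v^2 - 12*v - 4*sqrt(2)*v + 12*sqrt(2) + 98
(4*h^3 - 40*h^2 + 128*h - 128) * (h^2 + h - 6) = 4*h^5 - 36*h^4 + 64*h^3 + 240*h^2 - 896*h + 768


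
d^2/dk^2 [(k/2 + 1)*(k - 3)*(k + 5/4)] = 3*k + 1/4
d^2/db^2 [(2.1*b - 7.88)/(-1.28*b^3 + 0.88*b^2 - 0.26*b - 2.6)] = (-20.64384*b^5 + 169.119744*b^4 - 143.871232*b^3 + 136.214016*b^2 - 196.994304*b + 39.963456)/(2.097152*b^9 - 4.325376*b^8 + 4.251648*b^7 + 10.340864*b^6 - 16.708224*b^5 + 11.053536*b^4 + 22.406696*b^3 - 17.31912*b^2 + 5.2728*b + 17.576)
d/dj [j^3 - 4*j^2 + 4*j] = 3*j^2 - 8*j + 4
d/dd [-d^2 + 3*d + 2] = 3 - 2*d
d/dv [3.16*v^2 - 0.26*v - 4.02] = 6.32*v - 0.26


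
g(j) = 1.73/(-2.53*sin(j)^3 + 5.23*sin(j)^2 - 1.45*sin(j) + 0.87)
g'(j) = 1.73*(7.59*sin(j)^2*cos(j) - 10.46*sin(j)*cos(j) + 1.45*cos(j))/(-2.53*sin(j)^3 + 5.23*sin(j)^2 - 1.45*sin(j) + 0.87)^2 = (13.1307*sin(j)^2 - 18.0958*sin(j) + 2.5085)*cos(j)/(2.53*sin(j)^3 - 5.23*sin(j)^2 + 1.45*sin(j) - 0.87)^2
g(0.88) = 1.02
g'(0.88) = -0.80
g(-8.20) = 0.19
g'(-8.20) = -0.13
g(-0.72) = 0.36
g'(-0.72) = 0.65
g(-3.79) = 1.29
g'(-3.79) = 1.60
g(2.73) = 1.79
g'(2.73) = 2.59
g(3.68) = 0.52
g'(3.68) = -1.18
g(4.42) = 0.19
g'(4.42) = -0.11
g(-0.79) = 0.32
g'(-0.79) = 0.52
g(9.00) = 1.76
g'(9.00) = 2.56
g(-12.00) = 1.43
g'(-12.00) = -1.98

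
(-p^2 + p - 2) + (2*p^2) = p^2 + p - 2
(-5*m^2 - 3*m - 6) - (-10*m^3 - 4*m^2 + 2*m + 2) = 10*m^3 - m^2 - 5*m - 8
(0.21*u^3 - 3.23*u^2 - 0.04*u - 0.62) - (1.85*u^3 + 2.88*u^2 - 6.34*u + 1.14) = -1.64*u^3 - 6.11*u^2 + 6.3*u - 1.76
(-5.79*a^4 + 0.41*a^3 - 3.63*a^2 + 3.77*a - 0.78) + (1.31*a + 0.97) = -5.79*a^4 + 0.41*a^3 - 3.63*a^2 + 5.08*a + 0.19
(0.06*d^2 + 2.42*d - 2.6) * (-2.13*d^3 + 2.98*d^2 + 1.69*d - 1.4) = -0.1278*d^5 - 4.9758*d^4 + 12.851*d^3 - 3.7422*d^2 - 7.782*d + 3.64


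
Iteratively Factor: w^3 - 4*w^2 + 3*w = (w - 3)*(w^2 - w) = w*(w - 3)*(w - 1)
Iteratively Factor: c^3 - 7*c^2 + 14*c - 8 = (c - 4)*(c^2 - 3*c + 2) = (c - 4)*(c - 1)*(c - 2)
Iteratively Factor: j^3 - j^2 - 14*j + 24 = (j + 4)*(j^2 - 5*j + 6) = (j - 3)*(j + 4)*(j - 2)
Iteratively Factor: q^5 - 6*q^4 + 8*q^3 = (q)*(q^4 - 6*q^3 + 8*q^2) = q^2*(q^3 - 6*q^2 + 8*q) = q^3*(q^2 - 6*q + 8) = q^3*(q - 2)*(q - 4)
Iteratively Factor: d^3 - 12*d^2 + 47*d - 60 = (d - 3)*(d^2 - 9*d + 20) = (d - 4)*(d - 3)*(d - 5)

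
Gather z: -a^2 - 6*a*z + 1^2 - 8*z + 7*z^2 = -a^2 + 7*z^2 + z*(-6*a - 8) + 1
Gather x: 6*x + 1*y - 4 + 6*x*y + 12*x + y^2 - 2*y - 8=x*(6*y + 18) + y^2 - y - 12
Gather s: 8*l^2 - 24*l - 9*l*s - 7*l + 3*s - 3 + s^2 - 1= 8*l^2 - 31*l + s^2 + s*(3 - 9*l) - 4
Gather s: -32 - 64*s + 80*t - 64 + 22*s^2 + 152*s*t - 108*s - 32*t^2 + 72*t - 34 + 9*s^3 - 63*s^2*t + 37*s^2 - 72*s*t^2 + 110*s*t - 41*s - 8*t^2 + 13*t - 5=9*s^3 + s^2*(59 - 63*t) + s*(-72*t^2 + 262*t - 213) - 40*t^2 + 165*t - 135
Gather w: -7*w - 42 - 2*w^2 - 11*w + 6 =-2*w^2 - 18*w - 36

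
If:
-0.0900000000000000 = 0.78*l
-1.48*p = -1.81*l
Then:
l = -0.12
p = -0.14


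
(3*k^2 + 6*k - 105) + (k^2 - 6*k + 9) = 4*k^2 - 96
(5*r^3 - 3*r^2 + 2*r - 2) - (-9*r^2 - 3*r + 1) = 5*r^3 + 6*r^2 + 5*r - 3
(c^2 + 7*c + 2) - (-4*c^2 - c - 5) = 5*c^2 + 8*c + 7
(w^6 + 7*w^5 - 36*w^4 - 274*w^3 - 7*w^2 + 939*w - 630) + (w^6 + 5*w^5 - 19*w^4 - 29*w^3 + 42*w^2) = 2*w^6 + 12*w^5 - 55*w^4 - 303*w^3 + 35*w^2 + 939*w - 630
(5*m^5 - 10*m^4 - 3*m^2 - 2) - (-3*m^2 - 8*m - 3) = 5*m^5 - 10*m^4 + 8*m + 1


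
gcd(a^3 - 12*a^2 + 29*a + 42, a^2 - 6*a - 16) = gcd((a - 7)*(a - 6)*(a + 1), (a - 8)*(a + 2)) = 1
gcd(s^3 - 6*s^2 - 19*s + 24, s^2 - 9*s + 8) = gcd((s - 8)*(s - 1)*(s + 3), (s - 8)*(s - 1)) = s^2 - 9*s + 8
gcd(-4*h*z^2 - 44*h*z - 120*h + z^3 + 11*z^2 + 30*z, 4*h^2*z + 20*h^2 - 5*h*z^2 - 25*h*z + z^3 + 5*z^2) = -4*h*z - 20*h + z^2 + 5*z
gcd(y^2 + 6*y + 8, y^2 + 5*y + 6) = y + 2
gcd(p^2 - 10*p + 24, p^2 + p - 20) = p - 4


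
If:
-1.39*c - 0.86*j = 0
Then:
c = -0.618705035971223*j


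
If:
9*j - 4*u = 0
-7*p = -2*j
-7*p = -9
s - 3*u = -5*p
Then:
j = 9/2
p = 9/7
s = 1341/56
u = 81/8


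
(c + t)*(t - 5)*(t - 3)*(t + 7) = c*t^3 - c*t^2 - 41*c*t + 105*c + t^4 - t^3 - 41*t^2 + 105*t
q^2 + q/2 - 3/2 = (q - 1)*(q + 3/2)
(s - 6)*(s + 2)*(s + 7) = s^3 + 3*s^2 - 40*s - 84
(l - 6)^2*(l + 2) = l^3 - 10*l^2 + 12*l + 72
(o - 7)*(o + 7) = o^2 - 49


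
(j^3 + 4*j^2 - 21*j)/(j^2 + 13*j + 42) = j*(j - 3)/(j + 6)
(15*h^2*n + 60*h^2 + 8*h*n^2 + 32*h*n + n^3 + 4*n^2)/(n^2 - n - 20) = (15*h^2 + 8*h*n + n^2)/(n - 5)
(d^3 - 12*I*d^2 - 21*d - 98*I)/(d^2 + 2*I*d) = d - 14*I - 49/d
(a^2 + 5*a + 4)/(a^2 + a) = (a + 4)/a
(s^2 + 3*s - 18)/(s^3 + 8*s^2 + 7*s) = (s^2 + 3*s - 18)/(s*(s^2 + 8*s + 7))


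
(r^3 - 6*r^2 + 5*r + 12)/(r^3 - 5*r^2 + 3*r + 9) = (r - 4)/(r - 3)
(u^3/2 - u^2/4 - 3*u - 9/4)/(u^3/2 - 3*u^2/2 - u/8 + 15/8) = 2*(2*u^2 - 3*u - 9)/(4*u^2 - 16*u + 15)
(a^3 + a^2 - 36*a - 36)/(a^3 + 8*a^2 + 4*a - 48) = (a^2 - 5*a - 6)/(a^2 + 2*a - 8)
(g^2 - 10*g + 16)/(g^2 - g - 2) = (g - 8)/(g + 1)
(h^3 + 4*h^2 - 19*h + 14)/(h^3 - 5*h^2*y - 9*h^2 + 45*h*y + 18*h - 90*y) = (h^3 + 4*h^2 - 19*h + 14)/(h^3 - 5*h^2*y - 9*h^2 + 45*h*y + 18*h - 90*y)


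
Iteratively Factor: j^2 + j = (j + 1)*(j)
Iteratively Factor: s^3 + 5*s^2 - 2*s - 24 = (s + 3)*(s^2 + 2*s - 8) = (s - 2)*(s + 3)*(s + 4)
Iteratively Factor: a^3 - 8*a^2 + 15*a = (a - 3)*(a^2 - 5*a) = a*(a - 3)*(a - 5)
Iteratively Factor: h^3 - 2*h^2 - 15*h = (h + 3)*(h^2 - 5*h) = (h - 5)*(h + 3)*(h)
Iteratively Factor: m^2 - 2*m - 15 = (m + 3)*(m - 5)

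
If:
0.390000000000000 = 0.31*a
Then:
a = 1.26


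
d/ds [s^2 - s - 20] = 2*s - 1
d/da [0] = 0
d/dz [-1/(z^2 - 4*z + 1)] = 2*(z - 2)/(z^2 - 4*z + 1)^2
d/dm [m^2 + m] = 2*m + 1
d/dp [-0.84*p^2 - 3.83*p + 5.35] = -1.68*p - 3.83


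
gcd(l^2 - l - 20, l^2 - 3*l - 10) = l - 5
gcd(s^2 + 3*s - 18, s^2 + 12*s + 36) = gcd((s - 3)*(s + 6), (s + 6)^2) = s + 6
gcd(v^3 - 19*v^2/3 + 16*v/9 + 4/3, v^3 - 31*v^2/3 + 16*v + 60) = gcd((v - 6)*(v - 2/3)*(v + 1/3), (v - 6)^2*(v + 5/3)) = v - 6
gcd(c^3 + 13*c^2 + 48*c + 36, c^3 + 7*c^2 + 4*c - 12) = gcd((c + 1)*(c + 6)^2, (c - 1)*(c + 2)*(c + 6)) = c + 6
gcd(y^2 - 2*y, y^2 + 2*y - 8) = y - 2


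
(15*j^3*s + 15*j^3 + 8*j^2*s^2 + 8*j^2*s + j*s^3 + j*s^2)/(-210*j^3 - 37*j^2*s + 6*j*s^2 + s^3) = j*(3*j*s + 3*j + s^2 + s)/(-42*j^2 + j*s + s^2)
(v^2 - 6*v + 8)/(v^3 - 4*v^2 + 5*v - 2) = (v - 4)/(v^2 - 2*v + 1)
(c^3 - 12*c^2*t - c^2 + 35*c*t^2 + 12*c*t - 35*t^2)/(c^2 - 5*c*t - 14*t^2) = (c^2 - 5*c*t - c + 5*t)/(c + 2*t)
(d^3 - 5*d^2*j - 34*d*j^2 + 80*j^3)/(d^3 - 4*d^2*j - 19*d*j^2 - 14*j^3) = (-d^3 + 5*d^2*j + 34*d*j^2 - 80*j^3)/(-d^3 + 4*d^2*j + 19*d*j^2 + 14*j^3)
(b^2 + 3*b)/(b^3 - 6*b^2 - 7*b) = (b + 3)/(b^2 - 6*b - 7)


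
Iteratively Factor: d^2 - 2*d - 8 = (d - 4)*(d + 2)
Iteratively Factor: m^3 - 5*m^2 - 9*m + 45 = (m - 3)*(m^2 - 2*m - 15) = (m - 5)*(m - 3)*(m + 3)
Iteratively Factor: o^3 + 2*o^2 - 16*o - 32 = (o + 4)*(o^2 - 2*o - 8) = (o - 4)*(o + 4)*(o + 2)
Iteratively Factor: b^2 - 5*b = (b)*(b - 5)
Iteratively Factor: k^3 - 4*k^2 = (k)*(k^2 - 4*k) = k*(k - 4)*(k)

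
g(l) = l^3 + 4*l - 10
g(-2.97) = -48.08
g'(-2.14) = 17.74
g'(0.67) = 5.35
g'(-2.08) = 16.98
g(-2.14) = -28.36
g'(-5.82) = 105.62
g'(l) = 3*l^2 + 4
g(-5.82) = -230.42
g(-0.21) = -10.85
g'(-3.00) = 31.00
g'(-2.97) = 30.46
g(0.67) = -7.02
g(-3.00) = -49.00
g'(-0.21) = 4.13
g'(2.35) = 20.57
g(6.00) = 230.00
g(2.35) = 12.38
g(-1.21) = -16.61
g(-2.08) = -27.32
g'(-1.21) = 8.39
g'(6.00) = 112.00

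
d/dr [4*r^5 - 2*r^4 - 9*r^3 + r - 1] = 20*r^4 - 8*r^3 - 27*r^2 + 1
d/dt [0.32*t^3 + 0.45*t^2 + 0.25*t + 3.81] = 0.96*t^2 + 0.9*t + 0.25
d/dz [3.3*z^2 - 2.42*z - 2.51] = 6.6*z - 2.42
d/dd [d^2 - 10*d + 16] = 2*d - 10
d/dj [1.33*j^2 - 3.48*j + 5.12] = 2.66*j - 3.48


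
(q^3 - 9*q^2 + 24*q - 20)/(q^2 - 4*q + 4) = q - 5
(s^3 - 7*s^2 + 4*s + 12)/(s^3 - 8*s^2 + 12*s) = (s + 1)/s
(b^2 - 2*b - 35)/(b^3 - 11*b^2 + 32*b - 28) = (b + 5)/(b^2 - 4*b + 4)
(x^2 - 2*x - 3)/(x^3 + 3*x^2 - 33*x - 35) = (x - 3)/(x^2 + 2*x - 35)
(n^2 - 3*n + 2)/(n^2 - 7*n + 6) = (n - 2)/(n - 6)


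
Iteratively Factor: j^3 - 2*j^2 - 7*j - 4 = (j + 1)*(j^2 - 3*j - 4) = (j + 1)^2*(j - 4)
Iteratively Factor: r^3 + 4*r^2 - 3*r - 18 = (r + 3)*(r^2 + r - 6) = (r - 2)*(r + 3)*(r + 3)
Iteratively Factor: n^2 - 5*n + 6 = (n - 2)*(n - 3)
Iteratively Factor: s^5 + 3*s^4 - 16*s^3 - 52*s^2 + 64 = (s + 2)*(s^4 + s^3 - 18*s^2 - 16*s + 32) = (s + 2)^2*(s^3 - s^2 - 16*s + 16) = (s - 1)*(s + 2)^2*(s^2 - 16) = (s - 4)*(s - 1)*(s + 2)^2*(s + 4)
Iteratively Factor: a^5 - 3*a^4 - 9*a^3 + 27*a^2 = (a - 3)*(a^4 - 9*a^2) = a*(a - 3)*(a^3 - 9*a) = a^2*(a - 3)*(a^2 - 9) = a^2*(a - 3)^2*(a + 3)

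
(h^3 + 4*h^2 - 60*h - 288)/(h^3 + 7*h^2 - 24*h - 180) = (h - 8)/(h - 5)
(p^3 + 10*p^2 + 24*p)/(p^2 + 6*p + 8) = p*(p + 6)/(p + 2)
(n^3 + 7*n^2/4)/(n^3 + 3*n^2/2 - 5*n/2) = n*(4*n + 7)/(2*(2*n^2 + 3*n - 5))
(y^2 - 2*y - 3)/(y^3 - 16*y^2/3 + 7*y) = 3*(y + 1)/(y*(3*y - 7))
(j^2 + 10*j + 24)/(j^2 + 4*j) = (j + 6)/j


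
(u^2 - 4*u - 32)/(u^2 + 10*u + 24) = (u - 8)/(u + 6)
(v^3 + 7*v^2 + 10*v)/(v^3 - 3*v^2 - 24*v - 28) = v*(v + 5)/(v^2 - 5*v - 14)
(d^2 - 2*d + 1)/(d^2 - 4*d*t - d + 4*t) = (1 - d)/(-d + 4*t)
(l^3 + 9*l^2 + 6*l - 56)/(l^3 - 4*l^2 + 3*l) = (l^3 + 9*l^2 + 6*l - 56)/(l*(l^2 - 4*l + 3))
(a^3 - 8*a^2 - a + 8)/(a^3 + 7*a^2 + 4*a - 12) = (a^2 - 7*a - 8)/(a^2 + 8*a + 12)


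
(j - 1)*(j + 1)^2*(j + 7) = j^4 + 8*j^3 + 6*j^2 - 8*j - 7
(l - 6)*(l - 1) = l^2 - 7*l + 6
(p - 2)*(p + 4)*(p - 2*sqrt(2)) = p^3 - 2*sqrt(2)*p^2 + 2*p^2 - 8*p - 4*sqrt(2)*p + 16*sqrt(2)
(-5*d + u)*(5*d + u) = -25*d^2 + u^2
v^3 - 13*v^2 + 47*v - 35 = (v - 7)*(v - 5)*(v - 1)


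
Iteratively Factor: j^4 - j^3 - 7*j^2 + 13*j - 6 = (j - 1)*(j^3 - 7*j + 6) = (j - 2)*(j - 1)*(j^2 + 2*j - 3) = (j - 2)*(j - 1)*(j + 3)*(j - 1)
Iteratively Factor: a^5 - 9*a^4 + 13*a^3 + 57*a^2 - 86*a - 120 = (a - 3)*(a^4 - 6*a^3 - 5*a^2 + 42*a + 40) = (a - 3)*(a + 1)*(a^3 - 7*a^2 + 2*a + 40) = (a - 4)*(a - 3)*(a + 1)*(a^2 - 3*a - 10) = (a - 5)*(a - 4)*(a - 3)*(a + 1)*(a + 2)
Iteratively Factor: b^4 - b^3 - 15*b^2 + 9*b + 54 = (b + 3)*(b^3 - 4*b^2 - 3*b + 18) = (b - 3)*(b + 3)*(b^2 - b - 6) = (b - 3)*(b + 2)*(b + 3)*(b - 3)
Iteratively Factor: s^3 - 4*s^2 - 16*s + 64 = (s - 4)*(s^2 - 16) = (s - 4)*(s + 4)*(s - 4)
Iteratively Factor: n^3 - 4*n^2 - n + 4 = (n - 1)*(n^2 - 3*n - 4) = (n - 4)*(n - 1)*(n + 1)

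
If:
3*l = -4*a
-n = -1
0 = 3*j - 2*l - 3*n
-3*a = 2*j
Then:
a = -18/11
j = 27/11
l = 24/11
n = 1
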